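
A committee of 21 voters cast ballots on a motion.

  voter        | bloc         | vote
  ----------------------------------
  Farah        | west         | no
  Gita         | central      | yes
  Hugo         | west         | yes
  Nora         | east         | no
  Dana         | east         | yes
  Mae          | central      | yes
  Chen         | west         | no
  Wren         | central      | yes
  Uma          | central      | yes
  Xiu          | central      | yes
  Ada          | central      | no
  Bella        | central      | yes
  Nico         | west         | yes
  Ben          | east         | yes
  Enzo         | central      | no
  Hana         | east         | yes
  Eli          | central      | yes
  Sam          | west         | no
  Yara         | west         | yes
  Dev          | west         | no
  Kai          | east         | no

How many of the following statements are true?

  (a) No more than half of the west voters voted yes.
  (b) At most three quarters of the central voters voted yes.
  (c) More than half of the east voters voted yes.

(a) west: |A| = 7, |A ∩ B| = 3; needs |A ∩ B| ≤ |A ∖ B| — true.
(b) central: |A| = 9, |A ∩ B| = 7; needs |A ∩ B| / |A| ≤ 3/4 — false.
(c) east: |A| = 5, |A ∩ B| = 3; needs |A ∩ B| > |A ∖ B| — true.

2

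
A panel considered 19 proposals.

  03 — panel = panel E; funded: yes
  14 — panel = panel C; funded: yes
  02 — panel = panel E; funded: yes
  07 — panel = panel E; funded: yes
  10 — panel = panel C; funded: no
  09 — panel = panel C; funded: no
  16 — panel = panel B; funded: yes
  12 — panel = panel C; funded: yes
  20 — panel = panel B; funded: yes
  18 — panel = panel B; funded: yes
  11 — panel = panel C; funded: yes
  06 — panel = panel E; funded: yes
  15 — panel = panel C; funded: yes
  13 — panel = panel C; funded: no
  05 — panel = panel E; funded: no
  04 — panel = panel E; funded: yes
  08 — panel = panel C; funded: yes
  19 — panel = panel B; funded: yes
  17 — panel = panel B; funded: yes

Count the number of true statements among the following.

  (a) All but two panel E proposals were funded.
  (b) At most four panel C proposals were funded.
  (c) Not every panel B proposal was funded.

0

(a) panel E: |A| = 6, |A ∩ B| = 5; needs |A ∖ B| = 2 — false.
(b) panel C: |A| = 8, |A ∩ B| = 5; needs |A ∩ B| ≤ 4 — false.
(c) panel B: |A| = 5, |A ∩ B| = 5; needs A ⊄ B (|A ∖ B| ≥ 1) — false.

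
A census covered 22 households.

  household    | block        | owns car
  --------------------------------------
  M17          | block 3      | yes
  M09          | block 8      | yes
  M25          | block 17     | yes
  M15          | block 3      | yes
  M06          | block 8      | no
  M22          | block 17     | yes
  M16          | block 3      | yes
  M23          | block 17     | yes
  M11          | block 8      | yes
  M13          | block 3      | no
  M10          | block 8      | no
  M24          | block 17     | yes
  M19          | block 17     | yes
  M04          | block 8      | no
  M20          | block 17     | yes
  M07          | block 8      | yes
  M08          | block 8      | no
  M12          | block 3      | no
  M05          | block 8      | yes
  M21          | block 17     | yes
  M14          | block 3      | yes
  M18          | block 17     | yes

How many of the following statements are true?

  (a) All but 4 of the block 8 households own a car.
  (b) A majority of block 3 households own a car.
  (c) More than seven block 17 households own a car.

(a) block 8: |A| = 8, |A ∩ B| = 4; needs |A ∖ B| = 4 — true.
(b) block 3: |A| = 6, |A ∩ B| = 4; needs |A ∩ B| > |A ∖ B| — true.
(c) block 17: |A| = 8, |A ∩ B| = 8; needs |A ∩ B| > 7 — true.

3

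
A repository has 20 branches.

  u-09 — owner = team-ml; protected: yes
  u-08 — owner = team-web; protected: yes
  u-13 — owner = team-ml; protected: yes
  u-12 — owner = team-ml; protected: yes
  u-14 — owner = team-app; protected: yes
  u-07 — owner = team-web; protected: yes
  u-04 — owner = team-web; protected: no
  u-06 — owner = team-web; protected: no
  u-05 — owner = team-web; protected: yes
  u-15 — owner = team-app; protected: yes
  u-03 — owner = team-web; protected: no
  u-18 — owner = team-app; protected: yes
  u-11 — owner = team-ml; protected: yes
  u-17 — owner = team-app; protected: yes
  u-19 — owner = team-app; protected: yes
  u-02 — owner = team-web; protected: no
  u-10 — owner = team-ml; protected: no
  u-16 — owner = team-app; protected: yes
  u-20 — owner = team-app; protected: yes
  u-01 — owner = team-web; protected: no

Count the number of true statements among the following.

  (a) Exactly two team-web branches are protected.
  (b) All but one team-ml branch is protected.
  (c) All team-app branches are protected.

(a) team-web: |A| = 8, |A ∩ B| = 3; needs |A ∩ B| = 2 — false.
(b) team-ml: |A| = 5, |A ∩ B| = 4; needs |A ∖ B| = 1 — true.
(c) team-app: |A| = 7, |A ∩ B| = 7; needs A ⊆ B, i.e. every element of A is in B (|A ∖ B| = 0) — true.

2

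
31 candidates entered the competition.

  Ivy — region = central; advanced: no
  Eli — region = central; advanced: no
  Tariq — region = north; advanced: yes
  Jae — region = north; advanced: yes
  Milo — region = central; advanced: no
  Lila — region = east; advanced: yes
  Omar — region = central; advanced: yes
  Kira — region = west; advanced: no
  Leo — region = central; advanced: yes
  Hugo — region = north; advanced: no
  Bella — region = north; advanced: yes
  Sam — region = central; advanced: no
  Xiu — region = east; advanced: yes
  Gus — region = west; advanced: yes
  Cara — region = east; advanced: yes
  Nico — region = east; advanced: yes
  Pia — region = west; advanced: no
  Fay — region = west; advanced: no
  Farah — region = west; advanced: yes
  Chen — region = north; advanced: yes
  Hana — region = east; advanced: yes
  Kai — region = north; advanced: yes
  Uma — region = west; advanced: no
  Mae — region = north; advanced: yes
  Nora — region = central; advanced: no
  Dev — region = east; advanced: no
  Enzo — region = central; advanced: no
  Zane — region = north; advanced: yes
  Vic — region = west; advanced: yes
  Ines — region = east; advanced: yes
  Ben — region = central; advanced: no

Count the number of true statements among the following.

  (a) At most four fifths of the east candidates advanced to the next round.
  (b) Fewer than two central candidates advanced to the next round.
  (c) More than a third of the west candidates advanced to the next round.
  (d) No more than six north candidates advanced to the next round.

1

(a) east: |A| = 7, |A ∩ B| = 6; needs |A ∩ B| / |A| ≤ 4/5 — false.
(b) central: |A| = 9, |A ∩ B| = 2; needs |A ∩ B| < 2 — false.
(c) west: |A| = 7, |A ∩ B| = 3; needs |A ∩ B| / |A| > 1/3 — true.
(d) north: |A| = 8, |A ∩ B| = 7; needs |A ∩ B| ≤ 6 — false.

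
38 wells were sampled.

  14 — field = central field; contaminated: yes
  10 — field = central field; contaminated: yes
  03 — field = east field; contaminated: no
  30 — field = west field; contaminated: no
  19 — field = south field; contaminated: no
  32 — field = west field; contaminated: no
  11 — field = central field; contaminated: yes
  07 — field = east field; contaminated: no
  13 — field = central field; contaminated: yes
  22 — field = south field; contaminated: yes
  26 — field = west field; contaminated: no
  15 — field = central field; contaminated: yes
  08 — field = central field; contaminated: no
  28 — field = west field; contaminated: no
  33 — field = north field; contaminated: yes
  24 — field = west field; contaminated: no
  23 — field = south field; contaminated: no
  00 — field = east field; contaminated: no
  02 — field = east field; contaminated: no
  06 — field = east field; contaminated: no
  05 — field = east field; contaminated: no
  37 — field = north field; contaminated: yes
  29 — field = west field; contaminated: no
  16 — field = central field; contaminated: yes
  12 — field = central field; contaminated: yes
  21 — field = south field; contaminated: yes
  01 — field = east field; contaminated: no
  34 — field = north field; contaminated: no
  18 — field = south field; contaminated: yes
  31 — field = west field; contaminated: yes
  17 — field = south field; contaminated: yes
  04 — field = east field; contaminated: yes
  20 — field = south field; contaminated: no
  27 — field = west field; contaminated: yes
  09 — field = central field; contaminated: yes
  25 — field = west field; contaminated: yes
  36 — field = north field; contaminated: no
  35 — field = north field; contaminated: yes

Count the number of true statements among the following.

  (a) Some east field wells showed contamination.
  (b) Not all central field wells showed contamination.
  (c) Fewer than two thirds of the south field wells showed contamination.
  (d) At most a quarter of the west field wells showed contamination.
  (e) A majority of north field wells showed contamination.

(a) east field: |A| = 8, |A ∩ B| = 1; needs A ∩ B ≠ ∅ (|A ∩ B| ≥ 1) — true.
(b) central field: |A| = 9, |A ∩ B| = 8; needs A ⊄ B (|A ∖ B| ≥ 1) — true.
(c) south field: |A| = 7, |A ∩ B| = 4; needs |A ∩ B| / |A| < 2/3 — true.
(d) west field: |A| = 9, |A ∩ B| = 3; needs |A ∩ B| / |A| ≤ 1/4 — false.
(e) north field: |A| = 5, |A ∩ B| = 3; needs |A ∩ B| > |A ∖ B| — true.

4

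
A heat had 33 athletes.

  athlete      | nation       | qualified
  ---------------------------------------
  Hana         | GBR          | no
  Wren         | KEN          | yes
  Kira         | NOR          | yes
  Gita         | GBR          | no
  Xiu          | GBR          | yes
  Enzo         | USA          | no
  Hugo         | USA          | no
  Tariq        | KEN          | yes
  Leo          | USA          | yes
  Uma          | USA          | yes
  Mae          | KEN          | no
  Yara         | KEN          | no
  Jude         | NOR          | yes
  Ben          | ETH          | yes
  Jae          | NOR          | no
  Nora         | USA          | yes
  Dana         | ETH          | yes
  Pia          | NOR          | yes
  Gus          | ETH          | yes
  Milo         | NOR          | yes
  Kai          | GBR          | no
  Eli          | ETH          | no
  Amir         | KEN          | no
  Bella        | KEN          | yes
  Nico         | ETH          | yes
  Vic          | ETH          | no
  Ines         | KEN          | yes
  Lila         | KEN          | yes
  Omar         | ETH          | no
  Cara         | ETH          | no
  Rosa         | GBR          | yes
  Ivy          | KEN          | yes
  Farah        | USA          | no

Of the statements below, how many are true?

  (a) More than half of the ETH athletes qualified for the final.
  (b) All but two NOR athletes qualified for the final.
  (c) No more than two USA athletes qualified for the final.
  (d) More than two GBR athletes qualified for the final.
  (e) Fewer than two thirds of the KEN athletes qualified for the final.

(a) ETH: |A| = 8, |A ∩ B| = 4; needs |A ∩ B| > |A ∖ B| — false.
(b) NOR: |A| = 5, |A ∩ B| = 4; needs |A ∖ B| = 2 — false.
(c) USA: |A| = 6, |A ∩ B| = 3; needs |A ∩ B| ≤ 2 — false.
(d) GBR: |A| = 5, |A ∩ B| = 2; needs |A ∩ B| > 2 — false.
(e) KEN: |A| = 9, |A ∩ B| = 6; needs |A ∩ B| / |A| < 2/3 — false.

0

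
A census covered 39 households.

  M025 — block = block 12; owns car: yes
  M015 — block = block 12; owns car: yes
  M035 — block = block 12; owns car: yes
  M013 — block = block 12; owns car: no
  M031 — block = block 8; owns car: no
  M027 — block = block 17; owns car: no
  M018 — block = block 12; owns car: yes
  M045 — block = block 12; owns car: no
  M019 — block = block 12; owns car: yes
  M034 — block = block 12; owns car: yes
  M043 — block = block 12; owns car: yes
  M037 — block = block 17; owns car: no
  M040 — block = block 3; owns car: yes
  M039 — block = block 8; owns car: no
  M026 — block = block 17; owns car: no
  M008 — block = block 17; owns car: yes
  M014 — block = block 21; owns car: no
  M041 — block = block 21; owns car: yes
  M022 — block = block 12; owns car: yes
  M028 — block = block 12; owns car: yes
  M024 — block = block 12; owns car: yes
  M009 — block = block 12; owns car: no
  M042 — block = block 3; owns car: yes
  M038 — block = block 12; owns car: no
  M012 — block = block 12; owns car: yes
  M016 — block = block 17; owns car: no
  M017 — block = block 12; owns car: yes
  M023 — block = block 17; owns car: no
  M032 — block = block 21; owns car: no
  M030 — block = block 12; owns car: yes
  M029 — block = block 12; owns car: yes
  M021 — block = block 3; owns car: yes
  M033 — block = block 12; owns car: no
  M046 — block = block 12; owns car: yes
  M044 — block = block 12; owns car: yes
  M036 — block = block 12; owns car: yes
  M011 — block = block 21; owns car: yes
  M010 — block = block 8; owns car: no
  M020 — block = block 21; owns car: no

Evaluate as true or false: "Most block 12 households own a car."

True

Truth condition: |A ∩ B| > |A ∖ B|.
|A| = 22, |A ∩ B| = 17, |A ∖ B| = 5.
17 > 5, so the statement is true.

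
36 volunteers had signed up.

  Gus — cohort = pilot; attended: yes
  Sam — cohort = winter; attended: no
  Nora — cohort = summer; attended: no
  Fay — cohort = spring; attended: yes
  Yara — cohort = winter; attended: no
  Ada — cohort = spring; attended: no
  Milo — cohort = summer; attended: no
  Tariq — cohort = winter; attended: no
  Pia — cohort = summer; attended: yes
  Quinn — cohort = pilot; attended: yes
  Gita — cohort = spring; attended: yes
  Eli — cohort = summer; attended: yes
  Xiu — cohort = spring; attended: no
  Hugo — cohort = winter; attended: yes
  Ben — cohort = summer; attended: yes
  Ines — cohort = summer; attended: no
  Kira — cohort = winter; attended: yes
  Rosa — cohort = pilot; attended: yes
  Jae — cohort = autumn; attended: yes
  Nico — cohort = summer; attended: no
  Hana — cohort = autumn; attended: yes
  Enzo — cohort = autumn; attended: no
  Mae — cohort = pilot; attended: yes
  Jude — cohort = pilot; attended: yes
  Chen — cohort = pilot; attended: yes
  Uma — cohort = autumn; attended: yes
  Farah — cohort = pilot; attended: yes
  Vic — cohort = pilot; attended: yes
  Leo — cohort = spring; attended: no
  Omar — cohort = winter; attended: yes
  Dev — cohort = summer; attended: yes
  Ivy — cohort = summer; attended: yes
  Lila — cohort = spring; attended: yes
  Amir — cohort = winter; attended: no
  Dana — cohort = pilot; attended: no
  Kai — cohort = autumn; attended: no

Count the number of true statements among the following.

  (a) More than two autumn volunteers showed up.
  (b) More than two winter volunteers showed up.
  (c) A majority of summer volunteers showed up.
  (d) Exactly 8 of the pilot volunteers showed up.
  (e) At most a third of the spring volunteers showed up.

4

(a) autumn: |A| = 5, |A ∩ B| = 3; needs |A ∩ B| > 2 — true.
(b) winter: |A| = 7, |A ∩ B| = 3; needs |A ∩ B| > 2 — true.
(c) summer: |A| = 9, |A ∩ B| = 5; needs |A ∩ B| > |A ∖ B| — true.
(d) pilot: |A| = 9, |A ∩ B| = 8; needs |A ∩ B| = 8 — true.
(e) spring: |A| = 6, |A ∩ B| = 3; needs |A ∩ B| / |A| ≤ 1/3 — false.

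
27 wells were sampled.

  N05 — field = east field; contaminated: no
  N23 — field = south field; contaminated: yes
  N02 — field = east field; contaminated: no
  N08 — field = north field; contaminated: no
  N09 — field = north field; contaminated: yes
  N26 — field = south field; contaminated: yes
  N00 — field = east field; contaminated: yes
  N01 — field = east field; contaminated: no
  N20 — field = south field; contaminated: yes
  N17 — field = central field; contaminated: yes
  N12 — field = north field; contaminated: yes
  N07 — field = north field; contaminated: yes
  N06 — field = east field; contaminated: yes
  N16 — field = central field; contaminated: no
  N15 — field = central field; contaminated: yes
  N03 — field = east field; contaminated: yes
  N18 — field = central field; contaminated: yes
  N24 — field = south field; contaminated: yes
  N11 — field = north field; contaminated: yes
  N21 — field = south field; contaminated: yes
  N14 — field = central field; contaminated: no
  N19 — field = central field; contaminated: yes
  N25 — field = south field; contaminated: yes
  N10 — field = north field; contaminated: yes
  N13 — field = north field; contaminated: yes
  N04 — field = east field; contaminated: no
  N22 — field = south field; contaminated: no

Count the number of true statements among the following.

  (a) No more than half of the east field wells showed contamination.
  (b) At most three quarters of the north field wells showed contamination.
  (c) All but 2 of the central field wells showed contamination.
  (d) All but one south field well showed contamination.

(a) east field: |A| = 7, |A ∩ B| = 3; needs |A ∩ B| ≤ |A ∖ B| — true.
(b) north field: |A| = 7, |A ∩ B| = 6; needs |A ∩ B| / |A| ≤ 3/4 — false.
(c) central field: |A| = 6, |A ∩ B| = 4; needs |A ∖ B| = 2 — true.
(d) south field: |A| = 7, |A ∩ B| = 6; needs |A ∖ B| = 1 — true.

3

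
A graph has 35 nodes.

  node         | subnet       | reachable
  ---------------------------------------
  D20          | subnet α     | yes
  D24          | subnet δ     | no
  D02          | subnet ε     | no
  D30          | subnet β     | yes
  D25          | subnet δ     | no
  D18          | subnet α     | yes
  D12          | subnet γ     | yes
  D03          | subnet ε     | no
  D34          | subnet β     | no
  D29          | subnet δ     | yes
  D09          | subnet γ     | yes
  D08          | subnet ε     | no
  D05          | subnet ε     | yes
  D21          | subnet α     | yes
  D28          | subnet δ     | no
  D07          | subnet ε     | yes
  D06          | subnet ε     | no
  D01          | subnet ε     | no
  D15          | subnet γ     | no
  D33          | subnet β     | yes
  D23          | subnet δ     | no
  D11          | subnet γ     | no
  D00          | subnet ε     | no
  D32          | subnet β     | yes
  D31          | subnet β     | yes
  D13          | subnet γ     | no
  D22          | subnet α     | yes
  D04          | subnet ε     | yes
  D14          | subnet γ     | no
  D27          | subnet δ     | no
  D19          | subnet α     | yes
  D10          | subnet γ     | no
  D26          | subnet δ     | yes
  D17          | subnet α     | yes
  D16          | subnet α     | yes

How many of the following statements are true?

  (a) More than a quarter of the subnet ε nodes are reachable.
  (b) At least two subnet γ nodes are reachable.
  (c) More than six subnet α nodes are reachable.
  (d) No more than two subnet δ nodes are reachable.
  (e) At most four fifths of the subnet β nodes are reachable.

5

(a) subnet ε: |A| = 9, |A ∩ B| = 3; needs |A ∩ B| / |A| > 1/4 — true.
(b) subnet γ: |A| = 7, |A ∩ B| = 2; needs |A ∩ B| ≥ 2 — true.
(c) subnet α: |A| = 7, |A ∩ B| = 7; needs |A ∩ B| > 6 — true.
(d) subnet δ: |A| = 7, |A ∩ B| = 2; needs |A ∩ B| ≤ 2 — true.
(e) subnet β: |A| = 5, |A ∩ B| = 4; needs |A ∩ B| / |A| ≤ 4/5 — true.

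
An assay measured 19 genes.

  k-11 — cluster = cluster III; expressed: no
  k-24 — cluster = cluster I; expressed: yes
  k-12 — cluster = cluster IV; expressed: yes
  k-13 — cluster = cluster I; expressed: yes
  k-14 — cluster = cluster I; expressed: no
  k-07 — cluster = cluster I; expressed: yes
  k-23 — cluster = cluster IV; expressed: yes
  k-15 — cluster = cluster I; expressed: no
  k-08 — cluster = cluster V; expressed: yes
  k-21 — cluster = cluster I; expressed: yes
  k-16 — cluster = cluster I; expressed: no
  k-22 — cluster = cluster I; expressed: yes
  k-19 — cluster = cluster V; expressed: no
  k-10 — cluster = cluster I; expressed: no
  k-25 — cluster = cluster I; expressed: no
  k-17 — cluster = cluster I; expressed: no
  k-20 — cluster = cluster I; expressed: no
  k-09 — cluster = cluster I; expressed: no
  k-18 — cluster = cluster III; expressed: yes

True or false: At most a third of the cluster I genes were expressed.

False

'At most a third of the cluster I genes were expressed' holds iff |A ∩ B| / |A| ≤ 1/3.
A (the restrictor) = {k-24, k-13, k-14, k-07, k-15, k-21, k-16, k-22, k-10, k-25, k-17, k-20, k-09}, |A| = 13.
A ∩ B = {k-24, k-13, k-07, k-21, k-22}, so |A ∩ B| = 5.
A ∖ B = {k-14, k-15, k-16, k-10, k-25, k-17, k-20, k-09}, so |A ∖ B| = 8.
|A ∩ B|/|A| = 5/13, so the statement is false.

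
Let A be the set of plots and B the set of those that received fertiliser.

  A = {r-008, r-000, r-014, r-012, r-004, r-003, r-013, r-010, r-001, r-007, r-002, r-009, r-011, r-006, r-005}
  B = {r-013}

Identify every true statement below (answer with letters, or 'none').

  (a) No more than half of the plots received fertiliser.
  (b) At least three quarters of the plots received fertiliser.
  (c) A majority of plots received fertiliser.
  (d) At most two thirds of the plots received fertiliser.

|A| = 15, |A ∩ B| = 1, |A ∖ B| = 14.
(a) |A ∩ B| ≤ |A ∖ B|: holds.
(b) |A ∩ B| / |A| ≥ 3/4: fails.
(c) |A ∩ B| > |A ∖ B|: fails.
(d) |A ∩ B| / |A| ≤ 2/3: holds.

(a), (d)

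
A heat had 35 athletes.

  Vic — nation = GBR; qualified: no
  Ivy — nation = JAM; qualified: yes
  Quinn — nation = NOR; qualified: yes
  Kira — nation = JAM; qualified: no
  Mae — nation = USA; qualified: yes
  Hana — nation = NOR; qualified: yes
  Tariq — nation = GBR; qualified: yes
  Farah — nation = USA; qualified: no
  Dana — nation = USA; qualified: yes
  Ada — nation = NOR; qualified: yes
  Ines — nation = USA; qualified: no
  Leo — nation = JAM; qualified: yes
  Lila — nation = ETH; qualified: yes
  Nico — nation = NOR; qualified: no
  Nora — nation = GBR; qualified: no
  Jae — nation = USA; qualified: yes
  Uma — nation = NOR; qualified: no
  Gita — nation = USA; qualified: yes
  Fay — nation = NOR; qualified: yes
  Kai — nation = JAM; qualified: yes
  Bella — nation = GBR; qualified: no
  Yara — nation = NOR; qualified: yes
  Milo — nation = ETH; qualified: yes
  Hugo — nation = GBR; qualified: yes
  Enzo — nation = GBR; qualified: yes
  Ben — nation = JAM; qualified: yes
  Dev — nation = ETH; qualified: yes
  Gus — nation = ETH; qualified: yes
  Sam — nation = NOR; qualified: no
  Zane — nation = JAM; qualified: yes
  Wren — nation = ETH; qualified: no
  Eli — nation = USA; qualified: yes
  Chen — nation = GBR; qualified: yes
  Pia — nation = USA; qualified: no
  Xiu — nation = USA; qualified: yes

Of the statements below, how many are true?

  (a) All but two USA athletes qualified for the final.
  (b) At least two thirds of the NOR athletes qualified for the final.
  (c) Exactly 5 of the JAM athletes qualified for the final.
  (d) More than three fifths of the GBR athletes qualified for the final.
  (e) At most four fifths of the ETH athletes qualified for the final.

(a) USA: |A| = 9, |A ∩ B| = 6; needs |A ∖ B| = 2 — false.
(b) NOR: |A| = 8, |A ∩ B| = 5; needs |A ∩ B| / |A| ≥ 2/3 — false.
(c) JAM: |A| = 6, |A ∩ B| = 5; needs |A ∩ B| = 5 — true.
(d) GBR: |A| = 7, |A ∩ B| = 4; needs |A ∩ B| / |A| > 3/5 — false.
(e) ETH: |A| = 5, |A ∩ B| = 4; needs |A ∩ B| / |A| ≤ 4/5 — true.

2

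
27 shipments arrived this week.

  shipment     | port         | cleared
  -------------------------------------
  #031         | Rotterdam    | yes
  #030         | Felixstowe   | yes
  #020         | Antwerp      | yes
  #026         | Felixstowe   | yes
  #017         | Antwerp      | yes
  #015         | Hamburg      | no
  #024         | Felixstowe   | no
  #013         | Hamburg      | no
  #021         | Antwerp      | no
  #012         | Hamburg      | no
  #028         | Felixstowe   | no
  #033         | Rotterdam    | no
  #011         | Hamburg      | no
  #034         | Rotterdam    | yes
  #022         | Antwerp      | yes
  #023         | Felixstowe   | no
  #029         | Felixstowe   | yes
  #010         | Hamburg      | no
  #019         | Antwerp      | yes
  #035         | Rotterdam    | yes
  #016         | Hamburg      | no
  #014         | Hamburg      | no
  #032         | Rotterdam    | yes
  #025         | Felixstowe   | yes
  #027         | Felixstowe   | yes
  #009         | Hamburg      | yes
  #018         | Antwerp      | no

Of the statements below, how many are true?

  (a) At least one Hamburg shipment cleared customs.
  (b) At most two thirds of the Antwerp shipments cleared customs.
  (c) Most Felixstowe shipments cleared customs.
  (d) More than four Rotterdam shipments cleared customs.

(a) Hamburg: |A| = 8, |A ∩ B| = 1; needs A ∩ B ≠ ∅ (|A ∩ B| ≥ 1) — true.
(b) Antwerp: |A| = 6, |A ∩ B| = 4; needs |A ∩ B| / |A| ≤ 2/3 — true.
(c) Felixstowe: |A| = 8, |A ∩ B| = 5; needs |A ∩ B| > |A ∖ B| — true.
(d) Rotterdam: |A| = 5, |A ∩ B| = 4; needs |A ∩ B| > 4 — false.

3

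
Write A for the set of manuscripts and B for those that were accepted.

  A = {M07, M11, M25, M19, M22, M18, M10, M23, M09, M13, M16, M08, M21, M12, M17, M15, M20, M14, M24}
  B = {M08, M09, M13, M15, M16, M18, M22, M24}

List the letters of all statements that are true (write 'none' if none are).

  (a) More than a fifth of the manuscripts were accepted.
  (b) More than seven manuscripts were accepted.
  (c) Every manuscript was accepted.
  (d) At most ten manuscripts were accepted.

(a), (b), (d)

|A| = 19, |A ∩ B| = 8, |A ∖ B| = 11.
(a) |A ∩ B| / |A| > 1/5: holds.
(b) |A ∩ B| > 7: holds.
(c) A ⊆ B, i.e. every element of A is in B (|A ∖ B| = 0): fails.
(d) |A ∩ B| ≤ 10: holds.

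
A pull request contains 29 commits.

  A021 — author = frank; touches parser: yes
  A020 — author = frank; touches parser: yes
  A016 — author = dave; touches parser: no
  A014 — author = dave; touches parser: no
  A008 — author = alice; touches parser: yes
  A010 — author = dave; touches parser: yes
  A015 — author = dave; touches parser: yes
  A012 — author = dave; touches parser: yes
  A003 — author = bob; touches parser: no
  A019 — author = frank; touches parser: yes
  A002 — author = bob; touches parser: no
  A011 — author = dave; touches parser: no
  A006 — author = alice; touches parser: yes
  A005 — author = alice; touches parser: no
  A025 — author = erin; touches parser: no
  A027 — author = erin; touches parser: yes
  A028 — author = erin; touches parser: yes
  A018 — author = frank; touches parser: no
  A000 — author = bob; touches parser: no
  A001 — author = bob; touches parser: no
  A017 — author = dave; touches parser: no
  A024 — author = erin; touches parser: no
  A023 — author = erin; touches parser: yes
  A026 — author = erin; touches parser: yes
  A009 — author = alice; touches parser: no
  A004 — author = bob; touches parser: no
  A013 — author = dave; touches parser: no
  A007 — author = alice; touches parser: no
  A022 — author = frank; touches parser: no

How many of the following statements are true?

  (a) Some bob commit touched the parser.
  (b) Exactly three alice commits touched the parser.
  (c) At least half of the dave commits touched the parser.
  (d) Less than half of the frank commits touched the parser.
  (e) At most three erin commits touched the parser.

0

(a) bob: |A| = 5, |A ∩ B| = 0; needs A ∩ B ≠ ∅ (|A ∩ B| ≥ 1) — false.
(b) alice: |A| = 5, |A ∩ B| = 2; needs |A ∩ B| = 3 — false.
(c) dave: |A| = 8, |A ∩ B| = 3; needs |A ∩ B| ≥ |A ∖ B| — false.
(d) frank: |A| = 5, |A ∩ B| = 3; needs |A ∩ B| < |A ∖ B| — false.
(e) erin: |A| = 6, |A ∩ B| = 4; needs |A ∩ B| ≤ 3 — false.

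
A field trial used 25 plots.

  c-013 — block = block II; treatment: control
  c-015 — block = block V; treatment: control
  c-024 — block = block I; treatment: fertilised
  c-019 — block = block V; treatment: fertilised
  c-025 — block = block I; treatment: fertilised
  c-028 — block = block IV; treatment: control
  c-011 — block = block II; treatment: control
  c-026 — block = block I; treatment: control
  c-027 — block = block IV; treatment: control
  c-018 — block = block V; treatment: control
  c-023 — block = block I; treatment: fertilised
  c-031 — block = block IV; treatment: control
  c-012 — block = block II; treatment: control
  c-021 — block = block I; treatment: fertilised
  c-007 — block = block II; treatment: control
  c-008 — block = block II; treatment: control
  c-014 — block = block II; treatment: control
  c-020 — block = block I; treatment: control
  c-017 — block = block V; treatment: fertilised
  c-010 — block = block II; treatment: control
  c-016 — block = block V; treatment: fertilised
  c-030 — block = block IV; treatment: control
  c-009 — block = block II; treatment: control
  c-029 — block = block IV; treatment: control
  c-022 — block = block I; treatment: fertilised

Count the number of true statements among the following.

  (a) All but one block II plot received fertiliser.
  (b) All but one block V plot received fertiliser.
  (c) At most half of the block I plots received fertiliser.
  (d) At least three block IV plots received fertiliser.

(a) block II: |A| = 8, |A ∩ B| = 0; needs |A ∖ B| = 1 — false.
(b) block V: |A| = 5, |A ∩ B| = 3; needs |A ∖ B| = 1 — false.
(c) block I: |A| = 7, |A ∩ B| = 5; needs |A ∩ B| ≤ |A ∖ B| — false.
(d) block IV: |A| = 5, |A ∩ B| = 0; needs |A ∩ B| ≥ 3 — false.

0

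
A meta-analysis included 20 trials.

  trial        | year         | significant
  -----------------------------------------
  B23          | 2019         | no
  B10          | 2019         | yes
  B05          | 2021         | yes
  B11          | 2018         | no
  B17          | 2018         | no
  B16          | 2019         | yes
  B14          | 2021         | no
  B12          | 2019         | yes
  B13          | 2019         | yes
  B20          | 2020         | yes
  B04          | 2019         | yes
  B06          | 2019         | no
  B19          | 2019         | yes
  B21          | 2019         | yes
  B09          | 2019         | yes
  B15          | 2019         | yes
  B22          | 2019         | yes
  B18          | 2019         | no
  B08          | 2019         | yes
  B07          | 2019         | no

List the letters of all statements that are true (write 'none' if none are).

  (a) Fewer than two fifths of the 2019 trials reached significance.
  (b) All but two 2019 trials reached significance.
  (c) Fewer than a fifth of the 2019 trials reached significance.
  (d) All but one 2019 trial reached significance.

none

|A| = 15, |A ∩ B| = 11, |A ∖ B| = 4.
(a) |A ∩ B| / |A| < 2/5: fails.
(b) |A ∖ B| = 2: fails.
(c) |A ∩ B| / |A| < 1/5: fails.
(d) |A ∖ B| = 1: fails.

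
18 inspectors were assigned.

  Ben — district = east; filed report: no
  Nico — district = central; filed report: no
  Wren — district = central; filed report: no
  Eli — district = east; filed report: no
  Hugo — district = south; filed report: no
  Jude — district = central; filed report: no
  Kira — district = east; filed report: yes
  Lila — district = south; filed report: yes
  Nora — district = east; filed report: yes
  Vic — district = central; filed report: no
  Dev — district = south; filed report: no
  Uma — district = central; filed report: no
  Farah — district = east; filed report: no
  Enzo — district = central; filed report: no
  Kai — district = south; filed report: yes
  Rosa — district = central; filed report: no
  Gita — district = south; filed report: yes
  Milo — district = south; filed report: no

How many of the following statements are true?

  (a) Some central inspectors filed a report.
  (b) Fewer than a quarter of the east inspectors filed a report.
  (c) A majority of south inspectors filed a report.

0

(a) central: |A| = 7, |A ∩ B| = 0; needs A ∩ B ≠ ∅ (|A ∩ B| ≥ 1) — false.
(b) east: |A| = 5, |A ∩ B| = 2; needs |A ∩ B| / |A| < 1/4 — false.
(c) south: |A| = 6, |A ∩ B| = 3; needs |A ∩ B| > |A ∖ B| — false.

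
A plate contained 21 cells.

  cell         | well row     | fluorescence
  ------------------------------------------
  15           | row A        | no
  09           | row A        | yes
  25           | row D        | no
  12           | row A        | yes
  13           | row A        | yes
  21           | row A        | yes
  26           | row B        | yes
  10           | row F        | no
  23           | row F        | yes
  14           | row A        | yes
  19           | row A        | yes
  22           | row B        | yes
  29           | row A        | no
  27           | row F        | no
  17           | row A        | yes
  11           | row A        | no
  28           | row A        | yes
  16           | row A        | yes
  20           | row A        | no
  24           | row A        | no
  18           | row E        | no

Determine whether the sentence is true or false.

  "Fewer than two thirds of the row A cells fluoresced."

Truth condition: |A ∩ B| / |A| < 2/3.
A (the restrictor) = {15, 09, 12, 13, 21, 14, 19, 29, 17, 11, 28, 16, 20, 24}, |A| = 14.
A ∩ B = {09, 12, 13, 21, 14, 19, 17, 28, 16}, so |A ∩ B| = 9.
A ∖ B = {15, 29, 11, 20, 24}, so |A ∖ B| = 5.
|A ∩ B|/|A| = 9/14, so the statement is true.

True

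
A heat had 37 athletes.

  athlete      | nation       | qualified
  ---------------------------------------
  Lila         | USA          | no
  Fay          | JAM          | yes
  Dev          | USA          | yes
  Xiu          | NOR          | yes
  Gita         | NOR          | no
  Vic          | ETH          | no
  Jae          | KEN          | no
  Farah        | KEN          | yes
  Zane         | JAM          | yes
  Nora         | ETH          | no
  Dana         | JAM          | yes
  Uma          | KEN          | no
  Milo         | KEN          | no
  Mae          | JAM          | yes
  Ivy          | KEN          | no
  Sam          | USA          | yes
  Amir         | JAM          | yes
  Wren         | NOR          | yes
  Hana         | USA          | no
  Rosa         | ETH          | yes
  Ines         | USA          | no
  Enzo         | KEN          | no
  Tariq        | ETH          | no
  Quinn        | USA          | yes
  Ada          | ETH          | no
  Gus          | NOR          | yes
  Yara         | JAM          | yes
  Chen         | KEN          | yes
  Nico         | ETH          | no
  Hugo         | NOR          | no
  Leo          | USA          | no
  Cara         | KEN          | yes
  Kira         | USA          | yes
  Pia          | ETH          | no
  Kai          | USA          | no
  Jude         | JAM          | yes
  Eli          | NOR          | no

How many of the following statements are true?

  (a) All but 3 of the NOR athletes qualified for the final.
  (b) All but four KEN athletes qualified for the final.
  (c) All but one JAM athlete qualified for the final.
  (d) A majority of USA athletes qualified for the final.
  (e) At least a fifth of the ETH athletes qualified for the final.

1

(a) NOR: |A| = 6, |A ∩ B| = 3; needs |A ∖ B| = 3 — true.
(b) KEN: |A| = 8, |A ∩ B| = 3; needs |A ∖ B| = 4 — false.
(c) JAM: |A| = 7, |A ∩ B| = 7; needs |A ∖ B| = 1 — false.
(d) USA: |A| = 9, |A ∩ B| = 4; needs |A ∩ B| > |A ∖ B| — false.
(e) ETH: |A| = 7, |A ∩ B| = 1; needs |A ∩ B| / |A| ≥ 1/5 — false.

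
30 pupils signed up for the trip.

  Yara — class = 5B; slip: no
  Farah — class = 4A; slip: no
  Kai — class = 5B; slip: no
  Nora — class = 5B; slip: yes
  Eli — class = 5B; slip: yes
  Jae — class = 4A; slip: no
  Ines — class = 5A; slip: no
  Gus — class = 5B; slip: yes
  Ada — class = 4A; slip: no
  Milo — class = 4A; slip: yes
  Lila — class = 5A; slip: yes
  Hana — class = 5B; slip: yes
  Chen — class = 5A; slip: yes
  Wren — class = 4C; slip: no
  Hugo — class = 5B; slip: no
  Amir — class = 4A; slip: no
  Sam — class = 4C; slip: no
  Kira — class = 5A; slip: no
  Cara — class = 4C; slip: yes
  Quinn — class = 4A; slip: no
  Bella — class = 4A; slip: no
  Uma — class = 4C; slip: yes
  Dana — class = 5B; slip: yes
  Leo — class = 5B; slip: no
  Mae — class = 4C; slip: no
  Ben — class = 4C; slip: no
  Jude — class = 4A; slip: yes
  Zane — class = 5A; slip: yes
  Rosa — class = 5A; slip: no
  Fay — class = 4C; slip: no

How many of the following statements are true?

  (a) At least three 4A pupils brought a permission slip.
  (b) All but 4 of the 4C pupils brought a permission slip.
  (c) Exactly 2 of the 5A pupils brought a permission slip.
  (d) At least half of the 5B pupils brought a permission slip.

1

(a) 4A: |A| = 8, |A ∩ B| = 2; needs |A ∩ B| ≥ 3 — false.
(b) 4C: |A| = 7, |A ∩ B| = 2; needs |A ∖ B| = 4 — false.
(c) 5A: |A| = 6, |A ∩ B| = 3; needs |A ∩ B| = 2 — false.
(d) 5B: |A| = 9, |A ∩ B| = 5; needs |A ∩ B| ≥ |A ∖ B| — true.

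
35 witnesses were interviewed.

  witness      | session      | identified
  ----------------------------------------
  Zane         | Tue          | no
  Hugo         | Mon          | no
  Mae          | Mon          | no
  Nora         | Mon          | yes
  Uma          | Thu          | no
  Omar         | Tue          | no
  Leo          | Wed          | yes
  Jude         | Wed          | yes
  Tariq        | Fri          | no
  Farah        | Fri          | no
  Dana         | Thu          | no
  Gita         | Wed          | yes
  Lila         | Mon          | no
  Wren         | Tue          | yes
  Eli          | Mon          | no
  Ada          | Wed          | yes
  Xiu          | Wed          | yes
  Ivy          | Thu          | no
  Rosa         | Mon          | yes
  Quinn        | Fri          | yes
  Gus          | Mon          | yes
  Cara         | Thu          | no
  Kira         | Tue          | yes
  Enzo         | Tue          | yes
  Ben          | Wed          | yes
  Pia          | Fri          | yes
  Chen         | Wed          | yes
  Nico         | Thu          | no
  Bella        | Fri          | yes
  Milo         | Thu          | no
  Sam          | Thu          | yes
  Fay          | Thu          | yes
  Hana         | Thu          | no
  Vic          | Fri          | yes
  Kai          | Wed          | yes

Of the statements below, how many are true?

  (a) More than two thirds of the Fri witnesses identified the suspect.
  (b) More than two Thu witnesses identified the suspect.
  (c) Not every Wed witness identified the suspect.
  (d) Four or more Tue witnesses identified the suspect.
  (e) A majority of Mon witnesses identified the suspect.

(a) Fri: |A| = 6, |A ∩ B| = 4; needs |A ∩ B| / |A| > 2/3 — false.
(b) Thu: |A| = 9, |A ∩ B| = 2; needs |A ∩ B| > 2 — false.
(c) Wed: |A| = 8, |A ∩ B| = 8; needs A ⊄ B (|A ∖ B| ≥ 1) — false.
(d) Tue: |A| = 5, |A ∩ B| = 3; needs |A ∩ B| ≥ 4 — false.
(e) Mon: |A| = 7, |A ∩ B| = 3; needs |A ∩ B| > |A ∖ B| — false.

0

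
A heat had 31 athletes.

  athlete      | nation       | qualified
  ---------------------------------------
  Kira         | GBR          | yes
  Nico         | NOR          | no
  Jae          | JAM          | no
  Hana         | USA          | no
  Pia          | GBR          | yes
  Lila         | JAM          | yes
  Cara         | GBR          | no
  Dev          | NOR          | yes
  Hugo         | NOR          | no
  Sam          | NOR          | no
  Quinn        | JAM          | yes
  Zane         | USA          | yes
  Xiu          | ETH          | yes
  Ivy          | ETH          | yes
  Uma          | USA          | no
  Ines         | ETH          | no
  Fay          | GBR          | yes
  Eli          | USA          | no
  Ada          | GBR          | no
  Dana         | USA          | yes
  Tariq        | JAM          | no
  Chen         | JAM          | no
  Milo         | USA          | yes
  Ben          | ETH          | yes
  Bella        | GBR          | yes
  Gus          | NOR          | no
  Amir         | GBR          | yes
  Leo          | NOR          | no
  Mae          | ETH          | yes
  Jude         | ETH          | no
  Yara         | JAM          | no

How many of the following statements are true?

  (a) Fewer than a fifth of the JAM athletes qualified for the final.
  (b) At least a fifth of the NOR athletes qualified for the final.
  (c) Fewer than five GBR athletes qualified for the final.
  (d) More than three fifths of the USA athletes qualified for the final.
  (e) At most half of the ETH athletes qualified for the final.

(a) JAM: |A| = 6, |A ∩ B| = 2; needs |A ∩ B| / |A| < 1/5 — false.
(b) NOR: |A| = 6, |A ∩ B| = 1; needs |A ∩ B| / |A| ≥ 1/5 — false.
(c) GBR: |A| = 7, |A ∩ B| = 5; needs |A ∩ B| < 5 — false.
(d) USA: |A| = 6, |A ∩ B| = 3; needs |A ∩ B| / |A| > 3/5 — false.
(e) ETH: |A| = 6, |A ∩ B| = 4; needs |A ∩ B| ≤ |A ∖ B| — false.

0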